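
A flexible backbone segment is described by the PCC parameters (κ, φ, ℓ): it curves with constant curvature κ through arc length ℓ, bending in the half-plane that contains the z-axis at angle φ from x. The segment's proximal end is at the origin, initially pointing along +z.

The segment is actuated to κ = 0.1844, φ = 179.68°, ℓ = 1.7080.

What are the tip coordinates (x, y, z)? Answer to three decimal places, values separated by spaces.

θ = κ·ℓ = 0.1844 × 1.7080 = 0.31496 rad
ρ = (1 − cos θ)/κ = (1 − 0.95081)/0.1844 = 0.26676
z = sin θ / κ = 0.30977/0.1844 = 1.67990
x = ρ cos φ = 0.26676 × cos(179.68°) = -0.26675
y = ρ sin φ = 0.26676 × sin(179.68°) = 0.00149

-0.267 0.001 1.680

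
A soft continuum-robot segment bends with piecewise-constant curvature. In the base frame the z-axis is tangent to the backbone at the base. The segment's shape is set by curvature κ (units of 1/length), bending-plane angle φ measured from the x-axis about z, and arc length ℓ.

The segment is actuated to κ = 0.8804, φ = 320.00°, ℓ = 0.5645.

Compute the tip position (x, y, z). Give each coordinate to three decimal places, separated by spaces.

θ = κ·ℓ = 0.8804 × 0.5645 = 0.49699 rad
ρ = (1 − cos θ)/κ = (1 − 0.87902)/0.8804 = 0.13741
z = sin θ / κ = 0.47678/0.8804 = 0.54155
x = ρ cos φ = 0.13741 × cos(320.00°) = 0.10526
y = ρ sin φ = 0.13741 × sin(320.00°) = -0.08833

0.105 -0.088 0.542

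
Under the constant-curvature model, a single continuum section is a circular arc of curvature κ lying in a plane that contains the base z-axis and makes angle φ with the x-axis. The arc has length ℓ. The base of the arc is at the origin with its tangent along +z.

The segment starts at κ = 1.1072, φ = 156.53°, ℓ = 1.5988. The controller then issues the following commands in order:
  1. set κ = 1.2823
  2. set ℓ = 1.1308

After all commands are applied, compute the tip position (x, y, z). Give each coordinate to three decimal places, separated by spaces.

initial: κ=1.1072, φ=156.53°, ℓ=1.5988
cmd 1: set κ=1.2823 → (κ,φ,ℓ)=(1.2823,156.53°,1.5988) → tip=(-1.0452,0.4538,0.6920)
cmd 2: set ℓ=1.1308 → (κ,φ,ℓ)=(1.2823,156.53°,1.1308) → tip=(-0.6291,0.2732,0.7742)

-0.629 0.273 0.774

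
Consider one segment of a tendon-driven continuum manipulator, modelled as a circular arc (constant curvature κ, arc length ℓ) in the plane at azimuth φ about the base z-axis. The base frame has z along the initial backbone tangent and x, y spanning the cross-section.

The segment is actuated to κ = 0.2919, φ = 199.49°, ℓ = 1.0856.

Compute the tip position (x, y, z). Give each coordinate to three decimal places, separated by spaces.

-0.161 -0.057 1.068

θ = κ·ℓ = 0.2919 × 1.0856 = 0.31689 rad
ρ = (1 − cos θ)/κ = (1 − 0.95021)/0.2919 = 0.17057
z = sin θ / κ = 0.31161/0.2919 = 1.06752
x = ρ cos φ = 0.17057 × cos(199.49°) = -0.16080
y = ρ sin φ = 0.17057 × sin(199.49°) = -0.05691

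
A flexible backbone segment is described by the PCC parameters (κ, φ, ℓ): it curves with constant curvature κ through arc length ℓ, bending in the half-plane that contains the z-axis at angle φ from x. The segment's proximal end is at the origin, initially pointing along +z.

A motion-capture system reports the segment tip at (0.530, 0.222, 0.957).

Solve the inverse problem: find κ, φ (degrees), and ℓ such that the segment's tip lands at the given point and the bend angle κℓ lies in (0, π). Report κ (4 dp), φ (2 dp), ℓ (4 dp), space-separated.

ρ = √(x²+y²) = √(0.530² + 0.222²) = 0.57462
φ = atan2(y, x) mod 360° = atan2(0.222, 0.530) = 22.7272°
|p|² = ρ² + z² = 0.57462² + 0.957² = 1.24603
κ = 2ρ / |p|² = 2×0.57462 / 1.24603 = 0.92231
θ = 2·atan2(ρ, z) = 2·atan2(0.57462, 0.957) = 1.08148 rad
ℓ = θ/κ = 1.08148/0.92231 = 1.17257

0.9223 22.73 1.1726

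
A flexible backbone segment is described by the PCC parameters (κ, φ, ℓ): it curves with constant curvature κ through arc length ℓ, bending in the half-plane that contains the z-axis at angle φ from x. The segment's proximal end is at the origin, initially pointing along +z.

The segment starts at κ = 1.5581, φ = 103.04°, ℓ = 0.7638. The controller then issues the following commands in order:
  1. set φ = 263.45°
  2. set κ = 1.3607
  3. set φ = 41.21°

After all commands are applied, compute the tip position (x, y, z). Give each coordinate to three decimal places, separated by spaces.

initial: κ=1.5581, φ=103.04°, ℓ=0.7638
cmd 1: set φ=263.45° → (κ,φ,ℓ)=(1.5581,263.45°,0.7638) → tip=(-0.0460,-0.4007,0.5959)
cmd 2: set κ=1.3607 → (κ,φ,ℓ)=(1.3607,263.45°,0.7638) → tip=(-0.0413,-0.3601,0.6335)
cmd 3: set φ=41.21° → (κ,φ,ℓ)=(1.3607,41.21°,0.7638) → tip=(0.2727,0.2388,0.6335)

0.273 0.239 0.634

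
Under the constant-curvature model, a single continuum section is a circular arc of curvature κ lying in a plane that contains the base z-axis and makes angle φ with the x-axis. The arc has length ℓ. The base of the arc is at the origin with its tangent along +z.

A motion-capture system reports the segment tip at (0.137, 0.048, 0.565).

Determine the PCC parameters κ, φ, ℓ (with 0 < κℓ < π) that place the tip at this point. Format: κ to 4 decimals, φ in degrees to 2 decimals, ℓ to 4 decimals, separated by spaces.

ρ = √(x²+y²) = √(0.137² + 0.048²) = 0.14517
φ = atan2(y, x) mod 360° = atan2(0.048, 0.137) = 19.3087°
|p|² = ρ² + z² = 0.14517² + 0.565² = 0.34030
κ = 2ρ / |p|² = 2×0.14517 / 0.34030 = 0.85317
θ = 2·atan2(ρ, z) = 2·atan2(0.14517, 0.565) = 0.50298 rad
ℓ = θ/κ = 0.50298/0.85317 = 0.58955

0.8532 19.31 0.5895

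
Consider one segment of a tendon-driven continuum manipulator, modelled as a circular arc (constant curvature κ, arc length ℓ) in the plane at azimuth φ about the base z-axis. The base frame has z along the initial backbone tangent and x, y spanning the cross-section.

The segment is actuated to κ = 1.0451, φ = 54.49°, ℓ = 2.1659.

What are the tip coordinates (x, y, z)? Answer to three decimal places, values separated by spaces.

θ = κ·ℓ = 1.0451 × 2.1659 = 2.26358 rad
ρ = (1 − cos θ)/κ = (1 − -0.63868)/1.0451 = 1.56797
z = sin θ / κ = 0.76947/1.0451 = 0.73626
x = ρ cos φ = 1.56797 × cos(54.49°) = 0.91075
y = ρ sin φ = 1.56797 × sin(54.49°) = 1.27635

0.911 1.276 0.736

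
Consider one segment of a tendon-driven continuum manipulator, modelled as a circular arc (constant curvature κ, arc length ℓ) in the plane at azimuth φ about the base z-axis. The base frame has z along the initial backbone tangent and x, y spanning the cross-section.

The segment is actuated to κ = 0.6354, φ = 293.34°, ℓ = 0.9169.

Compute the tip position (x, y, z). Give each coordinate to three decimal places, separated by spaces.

0.103 -0.238 0.866

θ = κ·ℓ = 0.6354 × 0.9169 = 0.58260 rad
ρ = (1 − cos θ)/κ = (1 − 0.83504)/0.6354 = 0.25962
z = sin θ / κ = 0.55020/0.6354 = 0.86590
x = ρ cos φ = 0.25962 × cos(293.34°) = 0.10286
y = ρ sin φ = 0.25962 × sin(293.34°) = -0.23838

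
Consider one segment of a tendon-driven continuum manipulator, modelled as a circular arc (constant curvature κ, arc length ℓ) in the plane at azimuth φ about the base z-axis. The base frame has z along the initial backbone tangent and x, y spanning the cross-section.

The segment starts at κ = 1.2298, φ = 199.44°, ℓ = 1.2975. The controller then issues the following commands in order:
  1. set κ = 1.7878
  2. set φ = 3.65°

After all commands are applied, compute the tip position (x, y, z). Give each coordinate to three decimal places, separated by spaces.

initial: κ=1.2298, φ=199.44°, ℓ=1.2975
cmd 1: set κ=1.7878 → (κ,φ,ℓ)=(1.7878,199.44°,1.2975) → tip=(-0.8866,-0.3129,0.4097)
cmd 2: set φ=3.65° → (κ,φ,ℓ)=(1.7878,3.65°,1.2975) → tip=(0.9383,0.0599,0.4097)

0.938 0.060 0.410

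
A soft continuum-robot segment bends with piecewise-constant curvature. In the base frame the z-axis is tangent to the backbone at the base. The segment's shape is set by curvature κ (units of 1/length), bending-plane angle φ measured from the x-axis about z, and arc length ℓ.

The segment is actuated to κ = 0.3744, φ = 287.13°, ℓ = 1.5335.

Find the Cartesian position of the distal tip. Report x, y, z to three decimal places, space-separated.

0.126 -0.409 1.451

θ = κ·ℓ = 0.3744 × 1.5335 = 0.57414 rad
ρ = (1 − cos θ)/κ = (1 − 0.83966)/0.3744 = 0.42826
z = sin θ / κ = 0.54311/0.3744 = 1.45063
x = ρ cos φ = 0.42826 × cos(287.13°) = 0.12614
y = ρ sin φ = 0.42826 × sin(287.13°) = -0.40926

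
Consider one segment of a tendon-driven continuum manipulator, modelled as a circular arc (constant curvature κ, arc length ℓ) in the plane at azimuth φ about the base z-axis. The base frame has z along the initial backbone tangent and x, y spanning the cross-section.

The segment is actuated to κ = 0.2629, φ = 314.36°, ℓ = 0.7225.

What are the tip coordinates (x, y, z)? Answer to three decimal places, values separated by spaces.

θ = κ·ℓ = 0.2629 × 0.7225 = 0.18995 rad
ρ = (1 − cos θ)/κ = (1 − 0.98201)/0.2629 = 0.06841
z = sin θ / κ = 0.18881/0.2629 = 0.71816
x = ρ cos φ = 0.06841 × cos(314.36°) = 0.04783
y = ρ sin φ = 0.06841 × sin(314.36°) = -0.04891

0.048 -0.049 0.718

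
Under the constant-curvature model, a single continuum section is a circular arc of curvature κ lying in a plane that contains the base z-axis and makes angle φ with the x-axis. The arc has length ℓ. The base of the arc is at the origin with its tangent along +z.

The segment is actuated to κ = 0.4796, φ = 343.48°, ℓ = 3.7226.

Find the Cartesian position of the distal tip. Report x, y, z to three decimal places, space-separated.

θ = κ·ℓ = 0.4796 × 3.7226 = 1.78536 rad
ρ = (1 − cos θ)/κ = (1 − -0.21292)/0.4796 = 2.52902
z = sin θ / κ = 0.97707/0.4796 = 2.03726
x = ρ cos φ = 2.52902 × cos(343.48°) = 2.42463
y = ρ sin φ = 2.52902 × sin(343.48°) = -0.71913

2.425 -0.719 2.037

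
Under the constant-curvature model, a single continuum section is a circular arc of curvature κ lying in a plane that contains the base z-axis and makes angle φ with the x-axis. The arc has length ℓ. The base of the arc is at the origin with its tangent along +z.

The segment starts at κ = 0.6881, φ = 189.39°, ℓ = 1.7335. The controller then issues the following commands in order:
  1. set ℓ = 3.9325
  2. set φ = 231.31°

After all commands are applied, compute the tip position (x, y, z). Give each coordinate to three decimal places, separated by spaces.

initial: κ=0.6881, φ=189.39°, ℓ=1.7335
cmd 1: set ℓ=3.9325 → (κ,φ,ℓ)=(0.6881,189.39°,3.9325) → tip=(-2.7337,-0.4521,0.6133)
cmd 2: set φ=231.31° → (κ,φ,ℓ)=(0.6881,231.31°,3.9325) → tip=(-1.7321,-2.1627,0.6133)

-1.732 -2.163 0.613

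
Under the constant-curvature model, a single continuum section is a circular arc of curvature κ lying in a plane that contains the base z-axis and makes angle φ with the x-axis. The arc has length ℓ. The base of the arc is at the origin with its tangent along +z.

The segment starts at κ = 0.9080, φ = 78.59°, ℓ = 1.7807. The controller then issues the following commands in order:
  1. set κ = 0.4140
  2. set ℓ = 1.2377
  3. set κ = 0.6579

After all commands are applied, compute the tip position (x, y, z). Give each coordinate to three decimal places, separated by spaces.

initial: κ=0.9080, φ=78.59°, ℓ=1.7807
cmd 1: set κ=0.4140 → (κ,φ,ℓ)=(0.4140,78.59°,1.7807) → tip=(0.1241,0.6148,1.6237)
cmd 2: set ℓ=1.2377 → (κ,φ,ℓ)=(0.4140,78.59°,1.2377) → tip=(0.0614,0.3041,1.1842)
cmd 3: set κ=0.6579 → (κ,φ,ℓ)=(0.6579,78.59°,1.2377) → tip=(0.0943,0.4673,1.1054)

0.094 0.467 1.105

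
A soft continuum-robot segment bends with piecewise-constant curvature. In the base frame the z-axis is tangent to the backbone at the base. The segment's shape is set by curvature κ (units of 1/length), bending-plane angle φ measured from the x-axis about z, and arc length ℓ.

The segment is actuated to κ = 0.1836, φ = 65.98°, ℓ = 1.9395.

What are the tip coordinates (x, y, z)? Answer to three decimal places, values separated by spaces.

θ = κ·ℓ = 0.1836 × 1.9395 = 0.35609 rad
ρ = (1 − cos θ)/κ = (1 − 0.93727)/0.1836 = 0.34169
z = sin θ / κ = 0.34861/0.1836 = 1.89877
x = ρ cos φ = 0.34169 × cos(65.98°) = 0.13909
y = ρ sin φ = 0.34169 × sin(65.98°) = 0.31210

0.139 0.312 1.899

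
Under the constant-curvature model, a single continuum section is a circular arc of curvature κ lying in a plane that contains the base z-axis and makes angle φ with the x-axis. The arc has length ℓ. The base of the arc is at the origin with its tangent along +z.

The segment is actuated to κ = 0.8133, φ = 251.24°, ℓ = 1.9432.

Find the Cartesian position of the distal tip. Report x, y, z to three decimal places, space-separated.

θ = κ·ℓ = 0.8133 × 1.9432 = 1.58040 rad
ρ = (1 − cos θ)/κ = (1 − -0.00961)/0.8133 = 1.24137
z = sin θ / κ = 0.99995/0.8133 = 1.22950
x = ρ cos φ = 1.24137 × cos(251.24°) = -0.39923
y = ρ sin φ = 1.24137 × sin(251.24°) = -1.17542

-0.399 -1.175 1.230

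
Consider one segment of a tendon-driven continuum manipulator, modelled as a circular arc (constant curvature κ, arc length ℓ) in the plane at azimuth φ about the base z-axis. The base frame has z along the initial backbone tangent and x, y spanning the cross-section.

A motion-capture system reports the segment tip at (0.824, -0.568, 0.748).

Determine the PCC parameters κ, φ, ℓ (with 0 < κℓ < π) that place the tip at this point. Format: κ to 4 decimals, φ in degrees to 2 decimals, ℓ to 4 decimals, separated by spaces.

ρ = √(x²+y²) = √(0.824² + -0.568²) = 1.00080
φ = atan2(y, x) mod 360° = atan2(-0.568, 0.824) = 325.4207°
|p|² = ρ² + z² = 1.00080² + 0.748² = 1.56110
κ = 2ρ / |p|² = 2×1.00080 / 1.56110 = 1.28217
θ = 2·atan2(ρ, z) = 2·atan2(1.00080, 0.748) = 1.85792 rad
ℓ = θ/κ = 1.85792/1.28217 = 1.44904

1.2822 325.42 1.4490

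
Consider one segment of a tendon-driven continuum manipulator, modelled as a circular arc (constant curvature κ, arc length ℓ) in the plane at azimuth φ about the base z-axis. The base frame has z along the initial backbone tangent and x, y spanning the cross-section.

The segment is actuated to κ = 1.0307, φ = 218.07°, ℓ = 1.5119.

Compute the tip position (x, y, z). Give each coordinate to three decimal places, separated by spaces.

θ = κ·ℓ = 1.0307 × 1.5119 = 1.55832 rad
ρ = (1 − cos θ)/κ = (1 − 0.01248)/1.0307 = 0.95811
z = sin θ / κ = 0.99992/1.0307 = 0.97014
x = ρ cos φ = 0.95811 × cos(218.07°) = -0.75428
y = ρ sin φ = 0.95811 × sin(218.07°) = -0.59079

-0.754 -0.591 0.970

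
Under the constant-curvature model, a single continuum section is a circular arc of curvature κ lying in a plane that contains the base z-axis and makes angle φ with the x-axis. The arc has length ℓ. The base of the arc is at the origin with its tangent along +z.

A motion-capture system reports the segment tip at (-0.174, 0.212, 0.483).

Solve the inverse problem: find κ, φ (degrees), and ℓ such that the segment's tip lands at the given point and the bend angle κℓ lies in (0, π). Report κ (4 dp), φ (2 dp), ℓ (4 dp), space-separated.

ρ = √(x²+y²) = √(-0.174² + 0.212²) = 0.27426
φ = atan2(y, x) mod 360° = atan2(0.212, -0.174) = 129.3776°
|p|² = ρ² + z² = 0.27426² + 0.483² = 0.30851
κ = 2ρ / |p|² = 2×0.27426 / 0.30851 = 1.77799
θ = 2·atan2(ρ, z) = 2·atan2(0.27426, 0.483) = 1.03286 rad
ℓ = θ/κ = 1.03286/1.77799 = 0.58092

1.7780 129.38 0.5809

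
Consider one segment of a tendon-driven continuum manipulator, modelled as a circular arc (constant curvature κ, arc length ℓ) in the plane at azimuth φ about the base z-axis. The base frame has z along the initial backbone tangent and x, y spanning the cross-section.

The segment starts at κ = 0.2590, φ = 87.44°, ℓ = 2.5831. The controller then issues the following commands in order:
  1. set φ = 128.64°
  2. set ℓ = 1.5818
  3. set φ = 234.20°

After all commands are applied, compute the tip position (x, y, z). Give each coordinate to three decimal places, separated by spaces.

-0.187 -0.259 1.538

initial: κ=0.2590, φ=87.44°, ℓ=2.5831
cmd 1: set φ=128.64° → (κ,φ,ℓ)=(0.2590,128.64°,2.5831) → tip=(-0.5197,0.6501,2.3947)
cmd 2: set ℓ=1.5818 → (κ,φ,ℓ)=(0.2590,128.64°,1.5818) → tip=(-0.1995,0.2496,1.5379)
cmd 3: set φ=234.20° → (κ,φ,ℓ)=(0.2590,234.20°,1.5818) → tip=(-0.1869,-0.2591,1.5379)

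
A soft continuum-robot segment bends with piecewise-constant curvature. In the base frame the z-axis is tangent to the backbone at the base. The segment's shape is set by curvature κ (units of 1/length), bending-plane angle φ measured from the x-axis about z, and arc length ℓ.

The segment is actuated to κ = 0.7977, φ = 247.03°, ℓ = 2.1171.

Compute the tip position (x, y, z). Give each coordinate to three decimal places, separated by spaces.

-0.547 -1.290 1.245

θ = κ·ℓ = 0.7977 × 2.1171 = 1.68881 rad
ρ = (1 − cos θ)/κ = (1 − -0.11774)/0.7977 = 1.40120
z = sin θ / κ = 0.99304/0.7977 = 1.24488
x = ρ cos φ = 1.40120 × cos(247.03°) = -0.54682
y = ρ sin φ = 1.40120 × sin(247.03°) = -1.29010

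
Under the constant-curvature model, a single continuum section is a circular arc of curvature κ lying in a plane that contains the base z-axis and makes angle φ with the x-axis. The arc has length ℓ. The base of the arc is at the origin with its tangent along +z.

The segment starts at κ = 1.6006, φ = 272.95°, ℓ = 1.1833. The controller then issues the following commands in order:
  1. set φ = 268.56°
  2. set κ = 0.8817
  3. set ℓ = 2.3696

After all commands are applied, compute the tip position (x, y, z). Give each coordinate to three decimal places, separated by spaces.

-0.043 -1.696 0.985

initial: κ=1.6006, φ=272.95°, ℓ=1.1833
cmd 1: set φ=268.56° → (κ,φ,ℓ)=(1.6006,268.56°,1.1833) → tip=(-0.0207,-0.8229,0.5924)
cmd 2: set κ=0.8817 → (κ,φ,ℓ)=(0.8817,268.56°,1.1833) → tip=(-0.0142,-0.5631,0.9800)
cmd 3: set ℓ=2.3696 → (κ,φ,ℓ)=(0.8817,268.56°,2.3696) → tip=(-0.0426,-1.6957,0.9851)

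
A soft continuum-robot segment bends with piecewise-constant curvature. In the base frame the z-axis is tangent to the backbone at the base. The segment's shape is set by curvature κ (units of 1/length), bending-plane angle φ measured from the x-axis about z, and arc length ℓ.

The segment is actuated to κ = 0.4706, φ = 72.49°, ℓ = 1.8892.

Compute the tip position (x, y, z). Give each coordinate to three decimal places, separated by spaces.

0.236 0.750 1.650

θ = κ·ℓ = 0.4706 × 1.8892 = 0.88906 rad
ρ = (1 − cos θ)/κ = (1 − 0.63014)/0.4706 = 0.78592
z = sin θ / κ = 0.77648/0.4706 = 1.64997
x = ρ cos φ = 0.78592 × cos(72.49°) = 0.23646
y = ρ sin φ = 0.78592 × sin(72.49°) = 0.74951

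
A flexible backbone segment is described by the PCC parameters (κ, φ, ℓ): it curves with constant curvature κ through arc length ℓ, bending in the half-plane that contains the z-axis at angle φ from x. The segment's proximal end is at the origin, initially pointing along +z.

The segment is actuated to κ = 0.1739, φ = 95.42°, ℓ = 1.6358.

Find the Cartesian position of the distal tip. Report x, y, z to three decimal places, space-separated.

θ = κ·ℓ = 0.1739 × 1.6358 = 0.28447 rad
ρ = (1 − cos θ)/κ = (1 − 0.95981)/0.1739 = 0.23110
z = sin θ / κ = 0.28064/0.1739 = 1.61383
x = ρ cos φ = 0.23110 × cos(95.42°) = -0.02183
y = ρ sin φ = 0.23110 × sin(95.42°) = 0.23007

-0.022 0.230 1.614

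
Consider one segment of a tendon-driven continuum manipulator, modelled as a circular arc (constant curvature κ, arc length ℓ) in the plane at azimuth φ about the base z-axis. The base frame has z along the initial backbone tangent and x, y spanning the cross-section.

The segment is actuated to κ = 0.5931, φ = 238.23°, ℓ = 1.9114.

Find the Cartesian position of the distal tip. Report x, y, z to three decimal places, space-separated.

θ = κ·ℓ = 0.5931 × 1.9114 = 1.13365 rad
ρ = (1 − cos θ)/κ = (1 − 0.42335)/0.5931 = 0.97226
z = sin θ / κ = 0.90596/0.5931 = 1.52751
x = ρ cos φ = 0.97226 × cos(238.23°) = -0.51190
y = ρ sin φ = 0.97226 × sin(238.23°) = -0.82658

-0.512 -0.827 1.528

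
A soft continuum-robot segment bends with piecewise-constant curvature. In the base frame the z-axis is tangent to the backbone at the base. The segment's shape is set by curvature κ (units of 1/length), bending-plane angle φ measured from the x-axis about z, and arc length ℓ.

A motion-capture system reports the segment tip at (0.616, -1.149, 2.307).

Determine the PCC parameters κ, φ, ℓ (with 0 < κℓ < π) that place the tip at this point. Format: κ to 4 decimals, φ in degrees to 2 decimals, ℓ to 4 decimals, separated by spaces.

0.3713 298.20 2.7704

ρ = √(x²+y²) = √(0.616² + -1.149²) = 1.30371
φ = atan2(y, x) mod 360° = atan2(-1.149, 0.616) = 298.1966°
|p|² = ρ² + z² = 1.30371² + 2.307² = 7.02191
κ = 2ρ / |p|² = 2×1.30371 / 7.02191 = 0.37133
θ = 2·atan2(ρ, z) = 2·atan2(1.30371, 2.307) = 1.02874 rad
ℓ = θ/κ = 1.02874/0.37133 = 2.77045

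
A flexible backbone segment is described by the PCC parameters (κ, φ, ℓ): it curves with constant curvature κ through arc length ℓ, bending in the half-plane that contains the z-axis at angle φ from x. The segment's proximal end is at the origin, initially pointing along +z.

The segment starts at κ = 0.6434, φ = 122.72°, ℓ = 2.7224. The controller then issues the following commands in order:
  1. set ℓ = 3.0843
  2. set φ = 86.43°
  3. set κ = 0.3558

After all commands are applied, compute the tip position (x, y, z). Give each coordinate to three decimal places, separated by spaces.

initial: κ=0.6434, φ=122.72°, ℓ=2.7224
cmd 1: set ℓ=3.0843 → (κ,φ,ℓ)=(0.6434,122.72°,3.0843) → tip=(-1.1778,1.8332,1.4232)
cmd 2: set φ=86.43° → (κ,φ,ℓ)=(0.6434,86.43°,3.0843) → tip=(0.1357,2.1747,1.4232)
cmd 3: set κ=0.3558 → (κ,φ,ℓ)=(0.3558,86.43°,3.0843) → tip=(0.0952,1.5262,2.5015)

0.095 1.526 2.501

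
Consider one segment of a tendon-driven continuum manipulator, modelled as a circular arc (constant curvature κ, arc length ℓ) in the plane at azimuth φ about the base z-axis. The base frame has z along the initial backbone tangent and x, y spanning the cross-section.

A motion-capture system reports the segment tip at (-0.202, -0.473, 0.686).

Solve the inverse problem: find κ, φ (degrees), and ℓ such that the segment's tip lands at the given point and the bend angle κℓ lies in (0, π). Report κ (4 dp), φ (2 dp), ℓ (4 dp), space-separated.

ρ = √(x²+y²) = √(-0.202² + -0.473²) = 0.51433
φ = atan2(y, x) mod 360° = atan2(-0.473, -0.202) = 246.8745°
|p|² = ρ² + z² = 0.51433² + 0.686² = 0.73513
κ = 2ρ / |p|² = 2×0.51433 / 0.73513 = 1.39929
θ = 2·atan2(ρ, z) = 2·atan2(0.51433, 0.686) = 1.28668 rad
ℓ = θ/κ = 1.28668/1.39929 = 0.91953

1.3993 246.87 0.9195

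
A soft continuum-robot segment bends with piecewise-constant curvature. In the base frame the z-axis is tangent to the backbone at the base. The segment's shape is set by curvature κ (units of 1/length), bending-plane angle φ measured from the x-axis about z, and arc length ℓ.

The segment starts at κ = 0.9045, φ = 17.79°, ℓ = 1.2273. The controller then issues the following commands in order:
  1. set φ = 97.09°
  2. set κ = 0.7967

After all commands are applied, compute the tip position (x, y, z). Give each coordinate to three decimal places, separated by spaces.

initial: κ=0.9045, φ=17.79°, ℓ=1.2273
cmd 1: set φ=97.09° → (κ,φ,ℓ)=(0.9045,97.09°,1.2273) → tip=(-0.0758,0.6094,0.9903)
cmd 2: set κ=0.7967 → (κ,φ,ℓ)=(0.7967,97.09°,1.2273) → tip=(-0.0683,0.5495,1.0409)

-0.068 0.549 1.041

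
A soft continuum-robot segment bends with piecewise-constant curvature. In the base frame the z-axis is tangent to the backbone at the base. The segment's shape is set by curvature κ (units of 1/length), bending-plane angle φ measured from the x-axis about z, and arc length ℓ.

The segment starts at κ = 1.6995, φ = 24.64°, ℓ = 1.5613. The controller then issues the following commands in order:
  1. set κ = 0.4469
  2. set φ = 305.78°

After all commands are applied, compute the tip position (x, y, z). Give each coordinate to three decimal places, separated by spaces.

initial: κ=1.6995, φ=24.64°, ℓ=1.5613
cmd 1: set κ=0.4469 → (κ,φ,ℓ)=(0.4469,24.64°,1.5613) → tip=(0.4753,0.2180,1.4377)
cmd 2: set φ=305.78° → (κ,φ,ℓ)=(0.4469,305.78°,1.5613) → tip=(0.3058,-0.4243,1.4377)

0.306 -0.424 1.438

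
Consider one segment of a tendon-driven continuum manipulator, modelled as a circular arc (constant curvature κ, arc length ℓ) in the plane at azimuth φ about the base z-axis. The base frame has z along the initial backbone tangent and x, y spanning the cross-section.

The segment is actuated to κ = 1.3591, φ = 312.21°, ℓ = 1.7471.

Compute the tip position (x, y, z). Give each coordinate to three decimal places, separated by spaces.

θ = κ·ℓ = 1.3591 × 1.7471 = 2.37448 rad
ρ = (1 − cos θ)/κ = (1 − -0.71992)/1.3591 = 1.26548
z = sin θ / κ = 0.69406/1.3591 = 0.51067
x = ρ cos φ = 1.26548 × cos(312.21°) = 0.85022
y = ρ sin φ = 1.26548 × sin(312.21°) = -0.93733

0.850 -0.937 0.511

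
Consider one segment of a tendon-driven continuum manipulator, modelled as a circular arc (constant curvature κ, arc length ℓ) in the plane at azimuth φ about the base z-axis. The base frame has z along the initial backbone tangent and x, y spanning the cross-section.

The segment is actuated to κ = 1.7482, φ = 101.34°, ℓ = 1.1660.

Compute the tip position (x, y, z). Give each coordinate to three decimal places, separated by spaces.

-0.163 0.814 0.511

θ = κ·ℓ = 1.7482 × 1.1660 = 2.03840 rad
ρ = (1 − cos θ)/κ = (1 − -0.45075)/1.7482 = 0.82985
z = sin θ / κ = 0.89265/1.7482 = 0.51061
x = ρ cos φ = 0.82985 × cos(101.34°) = -0.16317
y = ρ sin φ = 0.82985 × sin(101.34°) = 0.81365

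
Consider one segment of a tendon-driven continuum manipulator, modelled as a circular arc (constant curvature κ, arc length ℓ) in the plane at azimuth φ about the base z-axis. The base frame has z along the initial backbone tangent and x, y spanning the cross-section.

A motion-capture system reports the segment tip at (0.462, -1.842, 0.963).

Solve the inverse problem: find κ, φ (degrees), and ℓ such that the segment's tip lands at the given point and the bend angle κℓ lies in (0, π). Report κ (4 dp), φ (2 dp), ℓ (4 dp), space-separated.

ρ = √(x²+y²) = √(0.462² + -1.842²) = 1.89905
φ = atan2(y, x) mod 360° = atan2(-1.842, 0.462) = 284.0801°
|p|² = ρ² + z² = 1.89905² + 0.963² = 4.53378
κ = 2ρ / |p|² = 2×1.89905 / 4.53378 = 0.83774
θ = 2·atan2(ρ, z) = 2·atan2(1.89905, 0.963) = 2.20298 rad
ℓ = θ/κ = 2.20298/0.83774 = 2.62968

0.8377 284.08 2.6297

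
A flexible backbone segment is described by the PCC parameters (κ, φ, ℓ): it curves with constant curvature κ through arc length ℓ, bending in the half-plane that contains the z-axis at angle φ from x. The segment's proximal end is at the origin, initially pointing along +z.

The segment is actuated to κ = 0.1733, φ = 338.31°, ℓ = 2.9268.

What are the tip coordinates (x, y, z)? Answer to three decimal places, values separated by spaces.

θ = κ·ℓ = 0.1733 × 2.9268 = 0.50721 rad
ρ = (1 − cos θ)/κ = (1 − 0.87410)/0.1733 = 0.72648
z = sin θ / κ = 0.48574/0.1733 = 2.80291
x = ρ cos φ = 0.72648 × cos(338.31°) = 0.67504
y = ρ sin φ = 0.72648 × sin(338.31°) = -0.26850

0.675 -0.268 2.803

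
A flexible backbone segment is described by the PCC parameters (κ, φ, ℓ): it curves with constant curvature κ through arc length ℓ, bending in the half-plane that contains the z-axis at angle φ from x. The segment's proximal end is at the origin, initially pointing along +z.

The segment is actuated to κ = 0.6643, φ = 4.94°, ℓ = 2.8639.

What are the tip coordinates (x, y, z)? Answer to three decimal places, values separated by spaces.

1.988 0.172 1.423

θ = κ·ℓ = 0.6643 × 2.8639 = 1.90249 rad
ρ = (1 − cos θ)/κ = (1 − -0.32564)/0.6643 = 1.99555
z = sin θ / κ = 0.94549/0.6643 = 1.42329
x = ρ cos φ = 1.99555 × cos(4.94°) = 1.98814
y = ρ sin φ = 1.99555 × sin(4.94°) = 0.17184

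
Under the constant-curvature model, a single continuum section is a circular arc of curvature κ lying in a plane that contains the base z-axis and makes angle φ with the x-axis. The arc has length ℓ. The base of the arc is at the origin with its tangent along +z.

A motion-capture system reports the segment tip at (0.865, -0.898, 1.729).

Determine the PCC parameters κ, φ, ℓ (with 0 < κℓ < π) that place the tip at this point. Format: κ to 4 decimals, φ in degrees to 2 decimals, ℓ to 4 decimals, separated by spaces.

ρ = √(x²+y²) = √(0.865² + -0.898²) = 1.24685
φ = atan2(y, x) mod 360° = atan2(-0.898, 0.865) = 313.9277°
|p|² = ρ² + z² = 1.24685² + 1.729² = 4.54407
κ = 2ρ / |p|² = 2×1.24685 / 4.54407 = 0.54878
θ = 2·atan2(ρ, z) = 2·atan2(1.24685, 1.729) = 1.24954 rad
ℓ = θ/κ = 1.24954/0.54878 = 2.27695

0.5488 313.93 2.2769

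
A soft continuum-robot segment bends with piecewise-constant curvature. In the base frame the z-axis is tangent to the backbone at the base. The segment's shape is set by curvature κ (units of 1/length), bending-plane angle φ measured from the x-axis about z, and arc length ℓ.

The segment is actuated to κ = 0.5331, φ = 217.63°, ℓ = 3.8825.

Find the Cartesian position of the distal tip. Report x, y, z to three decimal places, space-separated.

θ = κ·ℓ = 0.5331 × 3.8825 = 2.06976 rad
ρ = (1 − cos θ)/κ = (1 − -0.47852)/0.5331 = 2.77343
z = sin θ / κ = 0.87808/0.5331 = 1.64712
x = ρ cos φ = 2.77343 × cos(217.63°) = -2.19647
y = ρ sin φ = 2.77343 × sin(217.63°) = -1.69335

-2.196 -1.693 1.647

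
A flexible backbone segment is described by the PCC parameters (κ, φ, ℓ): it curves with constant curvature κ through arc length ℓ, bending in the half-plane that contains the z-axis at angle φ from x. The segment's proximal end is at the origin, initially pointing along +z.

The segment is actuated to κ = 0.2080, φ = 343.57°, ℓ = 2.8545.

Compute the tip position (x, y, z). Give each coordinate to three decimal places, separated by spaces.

0.789 -0.233 2.690

θ = κ·ℓ = 0.2080 × 2.8545 = 0.59374 rad
ρ = (1 − cos θ)/κ = (1 − 0.82886)/0.2080 = 0.82281
z = sin θ / κ = 0.55946/0.2080 = 2.68972
x = ρ cos φ = 0.82281 × cos(343.57°) = 0.78921
y = ρ sin φ = 0.82281 × sin(343.57°) = -0.23273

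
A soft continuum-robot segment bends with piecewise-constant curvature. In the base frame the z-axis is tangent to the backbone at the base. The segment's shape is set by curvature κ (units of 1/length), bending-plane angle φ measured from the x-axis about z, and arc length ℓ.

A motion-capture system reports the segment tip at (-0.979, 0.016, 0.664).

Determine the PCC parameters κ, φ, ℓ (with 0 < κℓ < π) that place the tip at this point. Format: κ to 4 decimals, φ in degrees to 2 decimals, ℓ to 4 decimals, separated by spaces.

1.3992 179.06 1.3935

ρ = √(x²+y²) = √(-0.979² + 0.016²) = 0.97913
φ = atan2(y, x) mod 360° = atan2(0.016, -0.979) = 179.0637°
|p|² = ρ² + z² = 0.97913² + 0.664² = 1.39959
κ = 2ρ / |p|² = 2×0.97913 / 1.39959 = 1.39916
θ = 2·atan2(ρ, z) = 2·atan2(0.97913, 0.664) = 1.94977 rad
ℓ = θ/κ = 1.94977/1.39916 = 1.39352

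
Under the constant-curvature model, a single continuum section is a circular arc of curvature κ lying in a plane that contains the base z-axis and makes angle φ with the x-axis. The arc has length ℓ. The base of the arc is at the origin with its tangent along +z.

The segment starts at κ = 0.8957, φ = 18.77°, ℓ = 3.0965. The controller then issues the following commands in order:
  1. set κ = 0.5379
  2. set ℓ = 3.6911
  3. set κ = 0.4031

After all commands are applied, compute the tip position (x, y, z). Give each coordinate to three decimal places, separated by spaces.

2.154 0.732 2.472

initial: κ=0.8957, φ=18.77°, ℓ=3.0965
cmd 1: set κ=0.5379 → (κ,φ,ℓ)=(0.5379,18.77°,3.0965) → tip=(1.9268,0.6548,1.8507)
cmd 2: set ℓ=3.6911 → (κ,φ,ℓ)=(0.5379,18.77°,3.6911) → tip=(2.4693,0.8392,1.7015)
cmd 3: set κ=0.4031 → (κ,φ,ℓ)=(0.4031,18.77°,3.6911) → tip=(2.1543,0.7321,2.4723)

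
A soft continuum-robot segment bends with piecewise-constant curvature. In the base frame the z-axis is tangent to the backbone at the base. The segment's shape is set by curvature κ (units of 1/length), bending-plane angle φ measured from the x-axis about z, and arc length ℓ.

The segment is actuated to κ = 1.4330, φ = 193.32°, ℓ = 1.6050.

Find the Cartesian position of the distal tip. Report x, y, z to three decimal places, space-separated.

θ = κ·ℓ = 1.4330 × 1.6050 = 2.29997 rad
ρ = (1 − cos θ)/κ = (1 − -0.66625)/1.4330 = 1.16277
z = sin θ / κ = 0.74573/1.4330 = 0.52040
x = ρ cos φ = 1.16277 × cos(193.32°) = -1.13149
y = ρ sin φ = 1.16277 × sin(193.32°) = -0.26789

-1.131 -0.268 0.520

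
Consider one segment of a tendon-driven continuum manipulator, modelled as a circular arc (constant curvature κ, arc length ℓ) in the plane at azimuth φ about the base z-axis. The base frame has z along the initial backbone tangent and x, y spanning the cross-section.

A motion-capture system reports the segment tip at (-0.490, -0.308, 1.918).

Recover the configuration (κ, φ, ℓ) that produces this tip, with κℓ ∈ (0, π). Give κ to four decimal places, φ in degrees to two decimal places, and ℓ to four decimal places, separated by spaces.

0.2884 212.15 2.0324

ρ = √(x²+y²) = √(-0.490² + -0.308²) = 0.57876
φ = atan2(y, x) mod 360° = atan2(-0.308, -0.490) = 212.1523°
|p|² = ρ² + z² = 0.57876² + 1.918² = 4.01369
κ = 2ρ / |p|² = 2×0.57876 / 4.01369 = 0.28839
θ = 2·atan2(ρ, z) = 2·atan2(0.57876, 1.918) = 0.58613 rad
ℓ = θ/κ = 0.58613/0.28839 = 2.03239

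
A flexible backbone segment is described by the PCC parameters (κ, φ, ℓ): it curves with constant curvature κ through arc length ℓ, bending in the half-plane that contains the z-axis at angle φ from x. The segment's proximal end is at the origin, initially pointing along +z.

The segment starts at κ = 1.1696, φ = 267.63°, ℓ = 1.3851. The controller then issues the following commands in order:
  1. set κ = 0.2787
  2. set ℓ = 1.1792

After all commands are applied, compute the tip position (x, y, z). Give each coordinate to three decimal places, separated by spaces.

-0.008 -0.192 1.158

initial: κ=1.1696, φ=267.63°, ℓ=1.3851
cmd 1: set κ=0.2787 → (κ,φ,ℓ)=(0.2787,267.63°,1.3851) → tip=(-0.0109,-0.2638,1.3510)
cmd 2: set ℓ=1.1792 → (κ,φ,ℓ)=(0.2787,267.63°,1.1792) → tip=(-0.0079,-0.1919,1.1581)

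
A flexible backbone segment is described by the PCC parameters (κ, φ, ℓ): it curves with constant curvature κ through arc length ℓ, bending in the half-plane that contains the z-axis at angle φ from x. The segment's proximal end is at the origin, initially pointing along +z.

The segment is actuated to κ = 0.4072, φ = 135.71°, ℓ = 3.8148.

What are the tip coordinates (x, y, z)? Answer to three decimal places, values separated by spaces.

θ = κ·ℓ = 0.4072 × 3.8148 = 1.55339 rad
ρ = (1 − cos θ)/κ = (1 − 0.01741)/0.4072 = 2.41304
z = sin θ / κ = 0.99985/0.4072 = 2.45542
x = ρ cos φ = 2.41304 × cos(135.71°) = -1.72729
y = ρ sin φ = 2.41304 × sin(135.71°) = 1.68500

-1.727 1.685 2.455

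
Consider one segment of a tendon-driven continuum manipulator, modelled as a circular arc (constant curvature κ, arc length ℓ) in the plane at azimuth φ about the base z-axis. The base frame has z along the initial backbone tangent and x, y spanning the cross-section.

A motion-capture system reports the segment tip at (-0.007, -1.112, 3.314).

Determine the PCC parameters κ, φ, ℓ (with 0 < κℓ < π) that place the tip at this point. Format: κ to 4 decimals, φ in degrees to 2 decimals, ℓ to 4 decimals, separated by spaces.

ρ = √(x²+y²) = √(-0.007² + -1.112²) = 1.11202
φ = atan2(y, x) mod 360° = atan2(-1.112, -0.007) = 269.6393°
|p|² = ρ² + z² = 1.11202² + 3.314² = 12.21919
κ = 2ρ / |p|² = 2×1.11202 / 12.21919 = 0.18201
θ = 2·atan2(ρ, z) = 2·atan2(1.11202, 3.314) = 0.64749 rad
ℓ = θ/κ = 0.64749/0.18201 = 3.55741

0.1820 269.64 3.5574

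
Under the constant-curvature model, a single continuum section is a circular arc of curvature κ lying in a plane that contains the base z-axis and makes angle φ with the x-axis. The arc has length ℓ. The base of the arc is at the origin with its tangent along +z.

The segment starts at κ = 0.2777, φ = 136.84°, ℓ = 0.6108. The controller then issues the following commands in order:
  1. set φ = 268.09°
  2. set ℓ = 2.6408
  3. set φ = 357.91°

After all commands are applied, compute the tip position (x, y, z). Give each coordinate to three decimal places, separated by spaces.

0.925 -0.034 2.410

initial: κ=0.2777, φ=136.84°, ℓ=0.6108
cmd 1: set φ=268.09° → (κ,φ,ℓ)=(0.2777,268.09°,0.6108) → tip=(-0.0017,-0.0516,0.6079)
cmd 2: set ℓ=2.6408 → (κ,φ,ℓ)=(0.2777,268.09°,2.6408) → tip=(-0.0309,-0.9252,2.4104)
cmd 3: set φ=357.91° → (κ,φ,ℓ)=(0.2777,357.91°,2.6408) → tip=(0.9251,-0.0338,2.4104)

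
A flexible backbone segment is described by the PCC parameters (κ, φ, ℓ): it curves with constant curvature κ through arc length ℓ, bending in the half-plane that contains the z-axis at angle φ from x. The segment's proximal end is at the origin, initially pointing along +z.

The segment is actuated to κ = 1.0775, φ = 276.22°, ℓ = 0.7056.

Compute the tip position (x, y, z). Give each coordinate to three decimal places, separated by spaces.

0.028 -0.254 0.640

θ = κ·ℓ = 1.0775 × 0.7056 = 0.76028 rad
ρ = (1 − cos θ)/κ = (1 − 0.72464)/1.0775 = 0.25555
z = sin θ / κ = 0.68913/1.0775 = 0.63956
x = ρ cos φ = 0.25555 × cos(276.22°) = 0.02769
y = ρ sin φ = 0.25555 × sin(276.22°) = -0.25405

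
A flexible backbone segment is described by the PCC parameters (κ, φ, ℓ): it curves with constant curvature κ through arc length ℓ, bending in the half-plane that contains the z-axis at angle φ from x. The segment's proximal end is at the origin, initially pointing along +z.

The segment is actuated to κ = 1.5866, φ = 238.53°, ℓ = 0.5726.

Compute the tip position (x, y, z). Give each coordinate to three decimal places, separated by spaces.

θ = κ·ℓ = 1.5866 × 0.5726 = 0.90849 rad
ρ = (1 − cos θ)/κ = (1 − 0.61494)/1.5866 = 0.24270
z = sin θ / κ = 0.78857/1.5866 = 0.49702
x = ρ cos φ = 0.24270 × cos(238.53°) = -0.12670
y = ρ sin φ = 0.24270 × sin(238.53°) = -0.20700

-0.127 -0.207 0.497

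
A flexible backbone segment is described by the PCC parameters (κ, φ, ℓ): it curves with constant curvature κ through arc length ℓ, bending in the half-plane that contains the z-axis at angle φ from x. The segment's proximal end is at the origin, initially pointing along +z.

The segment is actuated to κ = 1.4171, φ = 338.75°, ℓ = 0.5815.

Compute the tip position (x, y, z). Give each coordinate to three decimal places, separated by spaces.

0.211 -0.082 0.518

θ = κ·ℓ = 1.4171 × 0.5815 = 0.82404 rad
ρ = (1 − cos θ)/κ = (1 − 0.67926)/1.4171 = 0.22634
z = sin θ / κ = 0.73390/1.4171 = 0.51789
x = ρ cos φ = 0.22634 × cos(338.75°) = 0.21095
y = ρ sin φ = 0.22634 × sin(338.75°) = -0.08203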